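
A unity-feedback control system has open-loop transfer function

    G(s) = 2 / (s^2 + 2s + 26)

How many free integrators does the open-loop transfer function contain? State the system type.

The denominator has no factor of s at the origin — no free integrator — so this is a Type 0 system.

Type 0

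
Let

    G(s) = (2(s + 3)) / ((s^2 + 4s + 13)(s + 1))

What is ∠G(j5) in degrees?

At s = j5: numerator = 6 + j10, denominator = -112 - j40.
∠G = ∠num − ∠den = 59.036° − (-160.35°) = 219.4°, which wraps to -140.6°.

∠G(j5) ≈ -140.6°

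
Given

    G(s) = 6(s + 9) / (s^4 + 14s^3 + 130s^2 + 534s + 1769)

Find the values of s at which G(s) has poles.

s = -5 ± 6j, -2 ± 5j

The poles are the roots of the denominator s^4 + 14s^3 + 130s^2 + 534s + 1769 = 0.
No real roots exist; factor into two real quadratics: (s^2 + 10s + 61)(s^2 + 4s + 29) = 0.
Each quadratic gives a conjugate pair via the quadratic formula.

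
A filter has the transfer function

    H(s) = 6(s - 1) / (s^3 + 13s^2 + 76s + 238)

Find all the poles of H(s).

The poles are the roots of the denominator s^3 + 13s^2 + 76s + 238 = 0.
Trying s = -7: the polynomial evaluates to 0, so (s + 7) is a factor.
Dividing out leaves s^2 + 6s + 34 = 0.
The quadratic formula then gives s = -3 ± 5j.

s = -3 ± 5j, -7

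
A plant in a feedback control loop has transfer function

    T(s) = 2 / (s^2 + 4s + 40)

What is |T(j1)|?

|T(j1)| ≈ 0.05101

Substitute s = j1: numerator = 2, denominator = 39 + j4.
|T(j1)| = |2| / |39 + j4| = 2 / 39.205 ≈ 0.05101.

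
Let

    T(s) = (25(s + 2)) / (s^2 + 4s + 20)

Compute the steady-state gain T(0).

T(0) = 5/2 ≈ 2.500

At s = 0 each factor (s + a) contributes a and each (s^2 + bs + c) contributes c.
T(0) = 25·(2) / ((20)) = 50/20 = 5/2.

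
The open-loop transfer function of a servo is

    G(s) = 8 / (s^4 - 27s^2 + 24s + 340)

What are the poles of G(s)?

The poles are the roots of the denominator s^4 - 27s^2 + 24s + 340 = 0.
No real roots exist; factor into two real quadratics: (s^2 - 8s + 20)(s^2 + 8s + 17) = 0.
Each quadratic gives a conjugate pair via the quadratic formula.

s = 4 + 2j, 4 - 2j, -4 + j, -4 - j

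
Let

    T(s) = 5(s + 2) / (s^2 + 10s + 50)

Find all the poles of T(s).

s = -5 + 5j, -5 - 5j

The poles are the roots of the denominator s^2 + 10s + 50 = 0.
Using the quadratic formula: s = (-10 ± √(-100))/2 = -5 ± 5j.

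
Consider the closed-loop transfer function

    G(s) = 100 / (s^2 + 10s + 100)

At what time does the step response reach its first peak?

t_p ≈ 0.3628 s

Comparing s^2 + 10s + 100 to s^2 + 2ζωₙs + ωₙ²: ωₙ = 10 rad/s and ζ = 10/(2·10) = 0.5.
ζωₙ = 10/2 = 5, so ω_d = ωₙ√(1−ζ²) = √(ωₙ² − (ζωₙ)²) = √(100 − 5²) = √75 ≈ 8.660 rad/s.
t_p = π/ω_d = π/8.660 ≈ 0.3628 s.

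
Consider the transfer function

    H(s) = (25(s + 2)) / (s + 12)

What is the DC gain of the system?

Set s = 0: H(0) = (50) / (12) = 25/6.

H(0) = 25/6 ≈ 4.167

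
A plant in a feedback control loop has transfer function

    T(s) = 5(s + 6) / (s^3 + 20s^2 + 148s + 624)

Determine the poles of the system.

The poles are the roots of the denominator s^3 + 20s^2 + 148s + 624 = 0.
Trying s = -12: the polynomial evaluates to 0, so (s + 12) is a factor.
Dividing out leaves s^2 + 8s + 52 = 0.
The quadratic formula then gives s = -4 ± 6j.

s = -4 ± 6j, -12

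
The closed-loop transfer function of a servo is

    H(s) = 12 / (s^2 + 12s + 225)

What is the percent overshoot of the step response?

Comparing s^2 + 12s + 225 to s^2 + 2ζωₙs + ωₙ²: ωₙ = 15 rad/s and ζ = 12/(2·15) = 0.4.
%OS = 100·exp(−πζ/√(1−ζ²)) = 100·exp(−π·0.4/√(1−0.4²)) ≈ 25.4%.

%OS ≈ 25.4%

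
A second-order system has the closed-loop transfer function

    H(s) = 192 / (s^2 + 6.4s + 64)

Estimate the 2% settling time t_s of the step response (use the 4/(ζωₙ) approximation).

Comparing s^2 + 6.4s + 64 to s^2 + 2ζωₙs + ωₙ²: ωₙ = 8 rad/s and ζ = 6.4/(2·8) = 0.4.
ζωₙ = 6.4/2 = 3.2, so t_s ≈ 4/(ζωₙ) = 4/3.2 = 1.250 s.

t_s ≈ 1.250 s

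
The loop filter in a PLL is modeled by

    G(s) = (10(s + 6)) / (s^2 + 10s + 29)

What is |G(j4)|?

|G(j4)| ≈ 1.715

Substitute s = j4: numerator = 60 + j40, denominator = 13 + j40.
|G(j4)| = |60 + j40| / |13 + j40| = 72.111 / 42.059 ≈ 1.715.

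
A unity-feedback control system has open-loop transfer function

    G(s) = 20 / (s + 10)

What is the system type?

The denominator has no factor of s at the origin — no free integrator — so this is a Type 0 system.

Type 0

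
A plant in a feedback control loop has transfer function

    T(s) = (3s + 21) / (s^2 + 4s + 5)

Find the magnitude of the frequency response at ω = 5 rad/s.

Substitute s = j5: numerator = 21 + j15, denominator = -20 + j20.
|T(j5)| = |21 + j15| / |-20 + j20| = 25.807 / 28.284 ≈ 0.9124.

|T(j5)| ≈ 0.9124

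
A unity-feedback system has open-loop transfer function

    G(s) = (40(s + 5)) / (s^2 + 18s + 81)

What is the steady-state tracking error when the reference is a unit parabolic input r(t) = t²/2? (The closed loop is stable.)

G(s) has no poles at the origin.
This is a Type 0 system; Ka = lim_{s→0} s^2·G(s) = 0, so the steady-state error for a parabola input is infinite.

e_ss = ∞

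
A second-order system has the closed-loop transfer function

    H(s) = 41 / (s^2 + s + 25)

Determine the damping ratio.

Compare the denominator to the standard form s^2 + 2ζωₙs + ωₙ².
ωₙ² = 25, so ωₙ = 5 rad/s.
2ζωₙ = 1, so ζ = 1/(2·5) = 0.1.
With ζ = 0.1 the response is underdamped.

ζ = 0.1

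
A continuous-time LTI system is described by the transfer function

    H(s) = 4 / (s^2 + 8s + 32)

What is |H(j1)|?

|H(j1)| ≈ 0.1249

Substitute s = j1: numerator = 4, denominator = 31 + j8.
|H(j1)| = |4| / |31 + j8| = 4 / 32.016 ≈ 0.1249.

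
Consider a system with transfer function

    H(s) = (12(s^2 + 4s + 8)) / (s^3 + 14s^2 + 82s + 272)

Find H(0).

H(0) = 6/17 ≈ 0.3529

Set s = 0: H(0) = (96) / (272) = 6/17.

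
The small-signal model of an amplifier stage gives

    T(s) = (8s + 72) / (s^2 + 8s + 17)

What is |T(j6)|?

|T(j6)| ≈ 1.676

Substitute s = j6: numerator = 72 + j48, denominator = -19 + j48.
|T(j6)| = |72 + j48| / |-19 + j48| = 86.533 / 51.624 ≈ 1.676.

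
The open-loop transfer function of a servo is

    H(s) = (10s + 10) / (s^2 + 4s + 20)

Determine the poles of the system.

s = -2 ± 4j

The poles are the roots of the denominator s^2 + 4s + 20 = 0.
Using the quadratic formula: s = (-4 ± √(-64))/2 = -2 ± 4j.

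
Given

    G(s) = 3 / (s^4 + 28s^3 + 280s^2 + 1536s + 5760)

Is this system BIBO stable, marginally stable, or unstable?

stable

The denominator s^4 + 28s^3 + 280s^2 + 1536s + 5760 factors as (s^2 + 4s + 40)(s + 12)^2, giving poles at s = -2 + 6j, -2 - 6j, -12, -12.
Since all poles lie strictly in the left half-plane, the system is stable.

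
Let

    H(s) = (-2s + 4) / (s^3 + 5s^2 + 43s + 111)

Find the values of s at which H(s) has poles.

s = -3, -1 ± 6j

The poles are the roots of the denominator s^3 + 5s^2 + 43s + 111 = 0.
Trying s = -3: the polynomial evaluates to 0, so (s + 3) is a factor.
Dividing out leaves s^2 + 2s + 37 = 0.
The quadratic formula then gives s = -1 ± 6j.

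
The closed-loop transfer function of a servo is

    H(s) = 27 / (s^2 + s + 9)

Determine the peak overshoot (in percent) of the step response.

%OS ≈ 58.8%

Comparing s^2 + s + 9 to s^2 + 2ζωₙs + ωₙ²: ωₙ = 3 rad/s and ζ = 1/(2·3) ≈ 0.1667.
%OS = 100·exp(−πζ/√(1−ζ²)) = 100·exp(−π·0.1667/√(1−0.1667²)) ≈ 58.8%.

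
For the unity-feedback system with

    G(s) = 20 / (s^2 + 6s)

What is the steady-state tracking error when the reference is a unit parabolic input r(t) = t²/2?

e_ss = ∞

G(s) has one pole at the origin.
This is a Type 1 system; Ka = lim_{s→0} s^2·G(s) = 0, so the steady-state error for a parabola input is infinite.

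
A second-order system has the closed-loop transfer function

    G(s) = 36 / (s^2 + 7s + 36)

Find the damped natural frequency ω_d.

ω_d ≈ 4.873 rad/s

Comparing s^2 + 7s + 36 to s^2 + 2ζωₙs + ωₙ²: ωₙ = 6 rad/s and ζ = 7/(2·6) ≈ 0.5833.
ζωₙ = 7/2 = 3.5, so ω_d = ωₙ√(1−ζ²) = √(ωₙ² − (ζωₙ)²) = √(36 − 3.5²) = √23.75 ≈ 4.873 rad/s.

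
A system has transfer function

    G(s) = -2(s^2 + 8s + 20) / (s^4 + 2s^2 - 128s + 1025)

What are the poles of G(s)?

s = 4 ± 3j, -4 ± 5j

The poles are the roots of the denominator s^4 + 2s^2 - 128s + 1025 = 0.
No real roots exist; factor into two real quadratics: (s^2 - 8s + 25)(s^2 + 8s + 41) = 0.
Each quadratic gives a conjugate pair via the quadratic formula.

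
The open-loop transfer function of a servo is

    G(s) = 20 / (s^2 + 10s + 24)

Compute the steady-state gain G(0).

Set s = 0: G(0) = (20) / (24) = 5/6.

G(0) = 5/6 ≈ 0.8333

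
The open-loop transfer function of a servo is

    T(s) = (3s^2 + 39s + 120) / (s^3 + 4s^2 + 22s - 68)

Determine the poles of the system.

s = -3 + 5j, -3 - 5j, 2

The poles are the roots of the denominator s^3 + 4s^2 + 22s - 68 = 0.
Trying s = 2: the polynomial evaluates to 0, so (s - 2) is a factor.
Dividing out leaves s^2 + 6s + 34 = 0.
The quadratic formula then gives s = -3 ± 5j.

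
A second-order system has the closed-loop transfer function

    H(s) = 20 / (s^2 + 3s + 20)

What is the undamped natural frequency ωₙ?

Compare the denominator to the standard form s^2 + 2ζωₙs + ωₙ².
ωₙ² = 20, so ωₙ = √20 ≈ 4.472 rad/s.

ωₙ ≈ 4.472 rad/s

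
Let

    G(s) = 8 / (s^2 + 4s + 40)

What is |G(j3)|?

Substitute s = j3: numerator = 8, denominator = 31 + j12.
|G(j3)| = |8| / |31 + j12| = 8 / 33.242 ≈ 0.2407.

|G(j3)| ≈ 0.2407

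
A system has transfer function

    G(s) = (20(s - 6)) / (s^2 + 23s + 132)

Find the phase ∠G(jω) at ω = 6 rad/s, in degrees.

At s = j6: numerator = -120 + j120, denominator = 96 + j138.
∠G = ∠num − ∠den = 135° − (55.176°) = 79.82°.

∠G(j6) ≈ 79.82°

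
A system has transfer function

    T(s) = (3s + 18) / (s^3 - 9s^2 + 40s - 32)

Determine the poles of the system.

s = 4 ± 4j, 1

The poles are the roots of the denominator s^3 - 9s^2 + 40s - 32 = 0.
Trying s = 1: the polynomial evaluates to 0, so (s - 1) is a factor.
Dividing out leaves s^2 - 8s + 32 = 0.
The quadratic formula then gives s = 4 ± 4j.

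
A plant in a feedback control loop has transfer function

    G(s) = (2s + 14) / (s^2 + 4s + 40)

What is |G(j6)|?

Substitute s = j6: numerator = 14 + j12, denominator = 4 + j24.
|G(j6)| = |14 + j12| / |4 + j24| = 18.439 / 24.331 ≈ 0.7578.

|G(j6)| ≈ 0.7578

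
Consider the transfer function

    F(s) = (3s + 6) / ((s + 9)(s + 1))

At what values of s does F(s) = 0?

Set the numerator to zero: 3s + 6 = 0, i.e. 3·(s + 2) = 0.
So s = -2.

s = -2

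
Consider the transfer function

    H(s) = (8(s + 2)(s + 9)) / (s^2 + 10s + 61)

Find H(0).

At s = 0 each factor (s + a) contributes a and each (s^2 + bs + c) contributes c.
H(0) = 8·(2) · (9) / ((61)) = 144/61 = 144/61.

H(0) = 144/61 ≈ 2.361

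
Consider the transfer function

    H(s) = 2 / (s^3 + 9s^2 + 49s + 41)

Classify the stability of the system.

The denominator s^3 + 9s^2 + 49s + 41 factors as (s^2 + 8s + 41)(s + 1), giving poles at s = -4 ± 5j, -1.
Since all poles lie strictly in the left half-plane, the system is stable.

stable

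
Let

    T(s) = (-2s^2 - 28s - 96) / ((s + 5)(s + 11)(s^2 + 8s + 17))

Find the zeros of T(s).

s = -8, -6

Set the numerator to zero: -2s^2 - 28s - 96 = 0, i.e. -2·(s^2 + 14s + 48) = 0.
Factoring: (s + 8)(s + 6) = 0.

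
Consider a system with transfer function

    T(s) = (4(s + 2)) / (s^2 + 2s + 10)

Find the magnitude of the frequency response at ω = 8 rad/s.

Substitute s = j8: numerator = 8 + j32, denominator = -54 + j16.
|T(j8)| = |8 + j32| / |-54 + j16| = 32.985 / 56.321 ≈ 0.5857.

|T(j8)| ≈ 0.5857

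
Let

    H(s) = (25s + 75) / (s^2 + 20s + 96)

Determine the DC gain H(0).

H(0) = 25/32 ≈ 0.7812

Set s = 0: H(0) = (75) / (96) = 25/32.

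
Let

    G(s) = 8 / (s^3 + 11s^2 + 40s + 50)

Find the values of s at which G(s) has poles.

The poles are the roots of the denominator s^3 + 11s^2 + 40s + 50 = 0.
Trying s = -5: the polynomial evaluates to 0, so (s + 5) is a factor.
Dividing out leaves s^2 + 6s + 10 = 0.
The quadratic formula then gives s = -3 ± 1j.

s = -3 ± j, -5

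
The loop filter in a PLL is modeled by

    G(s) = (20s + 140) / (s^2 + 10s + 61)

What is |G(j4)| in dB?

|G(j4)|_dB ≈ 8.56 dB

Substitute s = j4: numerator = 140 + j80, denominator = 45 + j40.
|G(j4)| = |140 + j80| / |45 + j40| = 161.25 / 60.208 ≈ 2.678.
In decibels: 20·log₁₀(2.678) ≈ 8.56 dB.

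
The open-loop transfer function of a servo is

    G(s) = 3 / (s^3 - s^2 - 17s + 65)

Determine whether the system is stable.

unstable

The denominator s^3 - s^2 - 17s + 65 factors as (s + 5)(s^2 - 6s + 13), giving poles at s = -5, 3 ± 2j.
Since the pole(s) at s = 3 ± 2j lie in the right half-plane, the system is unstable.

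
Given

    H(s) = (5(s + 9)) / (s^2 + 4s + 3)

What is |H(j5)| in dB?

|H(j5)|_dB ≈ 4.77 dB

Substitute s = j5: numerator = 45 + j25, denominator = -22 + j20.
|H(j5)| = |45 + j25| / |-22 + j20| = 51.478 / 29.732 ≈ 1.731.
In decibels: 20·log₁₀(1.731) ≈ 4.77 dB.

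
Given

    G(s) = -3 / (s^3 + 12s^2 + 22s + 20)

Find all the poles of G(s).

s = -1 ± j, -10

The poles are the roots of the denominator s^3 + 12s^2 + 22s + 20 = 0.
Trying s = -10: the polynomial evaluates to 0, so (s + 10) is a factor.
Dividing out leaves s^2 + 2s + 2 = 0.
The quadratic formula then gives s = -1 ± 1j.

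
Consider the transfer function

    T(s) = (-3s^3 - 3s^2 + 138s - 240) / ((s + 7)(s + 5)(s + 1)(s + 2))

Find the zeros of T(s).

Set the numerator to zero: -3s^3 - 3s^2 + 138s - 240 = 0, i.e. -3·(s^3 + s^2 - 46s + 80) = 0.
Factoring: (s - 2)(s - 5)(s + 8) = 0.

s = 2, 5, -8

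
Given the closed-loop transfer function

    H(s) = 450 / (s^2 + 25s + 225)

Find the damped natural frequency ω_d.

ω_d ≈ 8.292 rad/s

Comparing s^2 + 25s + 225 to s^2 + 2ζωₙs + ωₙ²: ωₙ = 15 rad/s and ζ = 25/(2·15) ≈ 0.8333.
ζωₙ = 25/2 = 12.5, so ω_d = ωₙ√(1−ζ²) = √(ωₙ² − (ζωₙ)²) = √(225 − 12.5²) = √68.75 ≈ 8.292 rad/s.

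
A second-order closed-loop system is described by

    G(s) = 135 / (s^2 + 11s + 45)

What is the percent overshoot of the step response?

Comparing s^2 + 11s + 45 to s^2 + 2ζωₙs + ωₙ²: ωₙ = √45 ≈ 6.708 rad/s and ζ = 11/(2·√45) ≈ 0.8199.
%OS = 100·exp(−πζ/√(1−ζ²)) = 100·exp(−π·0.8199/√(1−0.8199²)) ≈ 1.11%.

%OS ≈ 1.11%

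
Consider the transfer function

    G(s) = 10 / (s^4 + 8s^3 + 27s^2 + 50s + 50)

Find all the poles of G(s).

The poles are the roots of the denominator s^4 + 8s^3 + 27s^2 + 50s + 50 = 0.
No real roots exist; factor into two real quadratics: (s^2 + 6s + 10)(s^2 + 2s + 5) = 0.
Each quadratic gives a conjugate pair via the quadratic formula.

s = -3 + j, -3 - j, -1 + 2j, -1 - 2j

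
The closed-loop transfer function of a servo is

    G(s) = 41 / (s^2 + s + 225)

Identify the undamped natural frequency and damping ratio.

ωₙ = 15 rad/s, ζ ≈ 0.03333

Compare the denominator to the standard form s^2 + 2ζωₙs + ωₙ².
ωₙ² = 225, so ωₙ = 15 rad/s.
2ζωₙ = 1, so ζ = 1/(2·15) ≈ 0.03333.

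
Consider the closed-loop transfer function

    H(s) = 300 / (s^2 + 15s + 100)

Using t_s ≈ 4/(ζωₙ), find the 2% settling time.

t_s ≈ 0.5333 s

Comparing s^2 + 15s + 100 to s^2 + 2ζωₙs + ωₙ²: ωₙ = 10 rad/s and ζ = 15/(2·10) = 0.75.
ζωₙ = 15/2 = 7.5, so t_s ≈ 4/(ζωₙ) = 4/7.5 ≈ 0.5333 s.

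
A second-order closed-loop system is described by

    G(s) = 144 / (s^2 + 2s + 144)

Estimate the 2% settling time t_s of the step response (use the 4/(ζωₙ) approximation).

t_s ≈ 4 s

Comparing s^2 + 2s + 144 to s^2 + 2ζωₙs + ωₙ²: ωₙ = 12 rad/s and ζ = 2/(2·12) ≈ 0.08333.
ζωₙ = 2/2 = 1, so t_s ≈ 4/(ζωₙ) = 4/1 = 4 s.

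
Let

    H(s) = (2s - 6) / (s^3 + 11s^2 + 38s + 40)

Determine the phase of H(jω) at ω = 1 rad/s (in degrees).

∠H(j1) ≈ 109.7°

At s = j1: numerator = -6 + j2, denominator = 29 + j37.
∠H = ∠num − ∠den = 161.57° − (51.911°) = 109.7°.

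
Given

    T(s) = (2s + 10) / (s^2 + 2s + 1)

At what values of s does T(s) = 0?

Set the numerator to zero: 2s + 10 = 0, i.e. 2·(s + 5) = 0.
So s = -5.

s = -5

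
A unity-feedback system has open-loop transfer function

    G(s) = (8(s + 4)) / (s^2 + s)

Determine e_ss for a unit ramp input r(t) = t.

e_ss = 0.03125

G(s) has one pole at the origin.
This is a Type 1 system. Kv = lim_{s→0} s·G(s) = 32/1.
e_ss = 1/Kv = 1/(32) = 1/32 ≈ 0.03125.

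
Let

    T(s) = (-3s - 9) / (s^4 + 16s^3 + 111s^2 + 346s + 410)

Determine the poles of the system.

s = -5 + 4j, -5 - 4j, -3 + j, -3 - j

The poles are the roots of the denominator s^4 + 16s^3 + 111s^2 + 346s + 410 = 0.
No real roots exist; factor into two real quadratics: (s^2 + 10s + 41)(s^2 + 6s + 10) = 0.
Each quadratic gives a conjugate pair via the quadratic formula.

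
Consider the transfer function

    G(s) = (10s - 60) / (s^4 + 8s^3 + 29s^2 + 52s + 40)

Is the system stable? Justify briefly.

stable

The denominator s^4 + 8s^3 + 29s^2 + 52s + 40 factors as (s^2 + 4s + 5)(s^2 + 4s + 8), giving poles at s = -2 + j, -2 - j, -2 + 2j, -2 - 2j.
Since all poles lie strictly in the left half-plane, the system is stable.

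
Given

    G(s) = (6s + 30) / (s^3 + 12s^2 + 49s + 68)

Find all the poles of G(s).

s = -4 ± j, -4

The poles are the roots of the denominator s^3 + 12s^2 + 49s + 68 = 0.
Trying s = -4: the polynomial evaluates to 0, so (s + 4) is a factor.
Dividing out leaves s^2 + 8s + 17 = 0.
The quadratic formula then gives s = -4 ± 1j.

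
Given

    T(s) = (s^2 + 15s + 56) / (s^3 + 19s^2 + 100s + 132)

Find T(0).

T(0) = 14/33 ≈ 0.4242

Set s = 0: T(0) = (56) / (132) = 14/33.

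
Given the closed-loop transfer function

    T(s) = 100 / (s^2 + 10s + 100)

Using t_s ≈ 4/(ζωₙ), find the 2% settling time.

t_s ≈ 0.8000 s

Comparing s^2 + 10s + 100 to s^2 + 2ζωₙs + ωₙ²: ωₙ = 10 rad/s and ζ = 10/(2·10) = 0.5.
ζωₙ = 10/2 = 5, so t_s ≈ 4/(ζωₙ) = 4/5 = 0.8000 s.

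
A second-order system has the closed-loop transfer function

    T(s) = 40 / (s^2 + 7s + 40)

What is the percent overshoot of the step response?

Comparing s^2 + 7s + 40 to s^2 + 2ζωₙs + ωₙ²: ωₙ = √40 ≈ 6.325 rad/s and ζ = 7/(2·√40) ≈ 0.5534.
%OS = 100·exp(−πζ/√(1−ζ²)) = 100·exp(−π·0.5534/√(1−0.5534²)) ≈ 12.4%.

%OS ≈ 12.4%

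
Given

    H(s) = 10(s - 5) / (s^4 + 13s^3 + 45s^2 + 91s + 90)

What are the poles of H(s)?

s = -9, -1 ± 2j, -2

The poles are the roots of the denominator s^4 + 13s^3 + 45s^2 + 91s + 90 = 0.
Trying s = -9: the polynomial evaluates to 0, so (s + 9) is a factor.
Dividing out leaves s^3 + 4s^2 + 9s + 10 = 0.
This factors further as (s^2 + 2s + 5)(s + 2) = 0.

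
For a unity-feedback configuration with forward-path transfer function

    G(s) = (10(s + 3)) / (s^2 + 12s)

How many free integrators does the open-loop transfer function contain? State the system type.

Type 1

The denominator has 1 factor of s at the origin (free integrator), so this is a Type 1 system.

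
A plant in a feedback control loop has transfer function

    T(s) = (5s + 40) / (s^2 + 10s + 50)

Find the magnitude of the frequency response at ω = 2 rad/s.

Substitute s = j2: numerator = 40 + j10, denominator = 46 + j20.
|T(j2)| = |40 + j10| / |46 + j20| = 41.231 / 50.160 ≈ 0.8220.

|T(j2)| ≈ 0.8220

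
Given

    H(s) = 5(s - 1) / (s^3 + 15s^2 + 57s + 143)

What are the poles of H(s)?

The poles are the roots of the denominator s^3 + 15s^2 + 57s + 143 = 0.
Trying s = -11: the polynomial evaluates to 0, so (s + 11) is a factor.
Dividing out leaves s^2 + 4s + 13 = 0.
The quadratic formula then gives s = -2 ± 3j.

s = -11, -2 + 3j, -2 - 3j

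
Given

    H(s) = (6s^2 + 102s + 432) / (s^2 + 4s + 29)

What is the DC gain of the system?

H(0) = 432/29 ≈ 14.90

Set s = 0: H(0) = (432) / (29) = 432/29.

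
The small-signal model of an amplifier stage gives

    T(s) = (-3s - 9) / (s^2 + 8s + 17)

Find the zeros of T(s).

Set the numerator to zero: -3s - 9 = 0, i.e. -3·(s + 3) = 0.
So s = -3.

s = -3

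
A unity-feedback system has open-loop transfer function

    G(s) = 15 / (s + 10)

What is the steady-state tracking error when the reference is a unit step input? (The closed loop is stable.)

G(s) has no poles at the origin.
This is a Type 0 system. Kp = lim_{s→0} G(s) = 15/10 = 3/2.
e_ss = 1/(1 + Kp) = 1/(1 + 3/2) = 2/5 ≈ 0.4000.

e_ss = 0.4000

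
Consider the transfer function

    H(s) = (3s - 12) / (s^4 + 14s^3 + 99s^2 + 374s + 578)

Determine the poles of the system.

s = -4 + j, -4 - j, -3 + 5j, -3 - 5j

The poles are the roots of the denominator s^4 + 14s^3 + 99s^2 + 374s + 578 = 0.
No real roots exist; factor into two real quadratics: (s^2 + 8s + 17)(s^2 + 6s + 34) = 0.
Each quadratic gives a conjugate pair via the quadratic formula.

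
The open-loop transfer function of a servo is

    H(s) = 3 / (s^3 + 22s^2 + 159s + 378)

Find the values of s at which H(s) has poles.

s = -7, -9, -6

The poles are the roots of the denominator s^3 + 22s^2 + 159s + 378 = 0.
Trying s = -7: the polynomial evaluates to 0, so (s + 7) is a factor.
Dividing out leaves s^2 + 15s + 54 = 0.
Factoring the quadratic: (s + 9)(s + 6) = 0.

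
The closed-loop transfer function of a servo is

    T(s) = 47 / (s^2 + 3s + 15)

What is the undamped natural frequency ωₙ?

Compare the denominator to the standard form s^2 + 2ζωₙs + ωₙ².
ωₙ² = 15, so ωₙ = √15 ≈ 3.873 rad/s.

ωₙ ≈ 3.873 rad/s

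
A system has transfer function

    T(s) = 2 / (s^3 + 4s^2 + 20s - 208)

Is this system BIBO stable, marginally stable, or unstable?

The denominator s^3 + 4s^2 + 20s - 208 factors as (s - 4)(s^2 + 8s + 52), giving poles at s = 4, -4 ± 6j.
Since the pole(s) at s = 4 lie in the right half-plane, the system is unstable.

unstable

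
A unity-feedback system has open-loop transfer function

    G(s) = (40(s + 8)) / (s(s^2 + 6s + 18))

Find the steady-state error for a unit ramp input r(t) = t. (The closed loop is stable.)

G(s) has one pole at the origin.
This is a Type 1 system. Kv = lim_{s→0} s·G(s) = 320/18 = 160/9.
e_ss = 1/Kv = 1/(160/9) = 9/160 ≈ 0.05625.

e_ss = 0.05625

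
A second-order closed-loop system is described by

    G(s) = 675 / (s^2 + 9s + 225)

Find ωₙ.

Compare the denominator to the standard form s^2 + 2ζωₙs + ωₙ².
ωₙ² = 225, so ωₙ = 15 rad/s.

ωₙ = 15 rad/s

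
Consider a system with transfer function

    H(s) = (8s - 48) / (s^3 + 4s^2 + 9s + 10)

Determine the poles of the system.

The poles are the roots of the denominator s^3 + 4s^2 + 9s + 10 = 0.
Trying s = -2: the polynomial evaluates to 0, so (s + 2) is a factor.
Dividing out leaves s^2 + 2s + 5 = 0.
The quadratic formula then gives s = -1 ± 2j.

s = -1 ± 2j, -2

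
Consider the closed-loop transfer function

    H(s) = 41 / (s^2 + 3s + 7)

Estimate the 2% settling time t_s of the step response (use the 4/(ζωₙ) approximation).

t_s ≈ 2.667 s

Comparing s^2 + 3s + 7 to s^2 + 2ζωₙs + ωₙ²: ωₙ = √7 ≈ 2.646 rad/s and ζ = 3/(2·√7) ≈ 0.5669.
ζωₙ = 3/2 = 1.5, so t_s ≈ 4/(ζωₙ) = 4/1.5 ≈ 2.667 s.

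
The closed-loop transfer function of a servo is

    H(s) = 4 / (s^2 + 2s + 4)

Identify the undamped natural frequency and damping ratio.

ωₙ = 2 rad/s, ζ = 0.5

Compare the denominator to the standard form s^2 + 2ζωₙs + ωₙ².
ωₙ² = 4, so ωₙ = 2 rad/s.
2ζωₙ = 2, so ζ = 2/(2·2) = 0.5.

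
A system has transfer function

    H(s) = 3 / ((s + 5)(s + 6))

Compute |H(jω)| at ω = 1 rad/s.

Substitute s = j1: numerator = 3, denominator = 29 + j11.
|H(j1)| = |3| / |29 + j11| = 3 / 31.016 ≈ 0.09672.

|H(j1)| ≈ 0.09672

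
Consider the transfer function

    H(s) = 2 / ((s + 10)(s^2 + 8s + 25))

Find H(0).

At s = 0 each factor (s + a) contributes a and each (s^2 + bs + c) contributes c.
H(0) = 2·1 / ((10) · (25)) = 2/250 = 1/125.

H(0) = 1/125 ≈ 0.008000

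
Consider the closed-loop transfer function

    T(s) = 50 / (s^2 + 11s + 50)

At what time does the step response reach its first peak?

t_p ≈ 0.7069 s

Comparing s^2 + 11s + 50 to s^2 + 2ζωₙs + ωₙ²: ωₙ = √50 ≈ 7.071 rad/s and ζ = 11/(2·√50) ≈ 0.7778.
ζωₙ = 11/2 = 5.5, so ω_d = ωₙ√(1−ζ²) = √(ωₙ² − (ζωₙ)²) = √(50 − 5.5²) = √19.75 ≈ 4.444 rad/s.
t_p = π/ω_d = π/4.444 ≈ 0.7069 s.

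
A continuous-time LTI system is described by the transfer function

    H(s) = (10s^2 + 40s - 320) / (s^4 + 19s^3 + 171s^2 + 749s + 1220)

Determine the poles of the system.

s = -4, -5 + 6j, -5 - 6j, -5

The poles are the roots of the denominator s^4 + 19s^3 + 171s^2 + 749s + 1220 = 0.
Trying s = -4: the polynomial evaluates to 0, so (s + 4) is a factor.
Dividing out leaves s^3 + 15s^2 + 111s + 305 = 0.
This factors further as (s^2 + 10s + 61)(s + 5) = 0.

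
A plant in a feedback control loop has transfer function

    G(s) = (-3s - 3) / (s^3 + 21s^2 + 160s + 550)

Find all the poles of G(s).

s = -5 ± 5j, -11

The poles are the roots of the denominator s^3 + 21s^2 + 160s + 550 = 0.
Trying s = -11: the polynomial evaluates to 0, so (s + 11) is a factor.
Dividing out leaves s^2 + 10s + 50 = 0.
The quadratic formula then gives s = -5 ± 5j.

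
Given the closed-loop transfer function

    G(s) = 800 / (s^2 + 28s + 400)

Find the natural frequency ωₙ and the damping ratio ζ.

Compare the denominator to the standard form s^2 + 2ζωₙs + ωₙ².
ωₙ² = 400, so ωₙ = 20 rad/s.
2ζωₙ = 28, so ζ = 28/(2·20) = 0.7.

ωₙ = 20 rad/s, ζ = 0.7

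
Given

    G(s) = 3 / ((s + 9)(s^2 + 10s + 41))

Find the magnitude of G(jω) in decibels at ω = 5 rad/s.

Substitute s = j5: numerator = 3, denominator = -106 + j530.
|G(j5)| = |3| / |-106 + j530| = 3 / 540.50 ≈ 0.005550.
In decibels: 20·log₁₀(0.005550) ≈ -45.1 dB.

|G(j5)|_dB ≈ -45.1 dB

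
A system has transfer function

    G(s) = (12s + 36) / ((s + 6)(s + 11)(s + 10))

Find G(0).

G(0) = 3/55 ≈ 0.05455

Set s = 0: G(0) = (36) / (660) = 3/55.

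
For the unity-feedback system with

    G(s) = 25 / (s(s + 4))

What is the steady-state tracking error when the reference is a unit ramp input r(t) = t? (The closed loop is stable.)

G(s) has one pole at the origin.
This is a Type 1 system. Kv = lim_{s→0} s·G(s) = 25/4.
e_ss = 1/Kv = 1/(25/4) = 4/25 ≈ 0.1600.

e_ss = 0.1600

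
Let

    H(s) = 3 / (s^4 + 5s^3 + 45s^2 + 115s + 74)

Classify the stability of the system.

The denominator s^4 + 5s^3 + 45s^2 + 115s + 74 factors as (s + 1)(s^2 + 2s + 37)(s + 2), giving poles at s = -1, -1 + 6j, -1 - 6j, -2.
Since all poles lie strictly in the left half-plane, the system is stable.

stable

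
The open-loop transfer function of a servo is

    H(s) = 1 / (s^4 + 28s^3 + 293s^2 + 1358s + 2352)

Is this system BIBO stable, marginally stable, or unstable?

stable

The denominator s^4 + 28s^3 + 293s^2 + 1358s + 2352 factors as (s + 8)(s + 7)^2(s + 6), giving poles at s = -8, -7, -6, -7.
Since all poles lie strictly in the left half-plane, the system is stable.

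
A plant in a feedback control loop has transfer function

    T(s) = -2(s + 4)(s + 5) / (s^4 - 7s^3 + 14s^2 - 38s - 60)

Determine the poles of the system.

The poles are the roots of the denominator s^4 - 7s^3 + 14s^2 - 38s - 60 = 0.
Trying s = 6: the polynomial evaluates to 0, so (s - 6) is a factor.
Dividing out leaves s^3 - s^2 + 8s + 10 = 0.
This factors further as (s^2 - 2s + 10)(s + 1) = 0.

s = 1 ± 3j, 6, -1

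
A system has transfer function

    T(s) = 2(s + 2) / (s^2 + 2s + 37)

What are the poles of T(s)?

The poles are the roots of the denominator s^2 + 2s + 37 = 0.
Using the quadratic formula: s = (-2 ± √(-144))/2 = -1 ± 6j.

s = -1 ± 6j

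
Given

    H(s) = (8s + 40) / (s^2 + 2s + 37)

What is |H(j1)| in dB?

|H(j1)|_dB ≈ 1.07 dB

Substitute s = j1: numerator = 40 + j8, denominator = 36 + j2.
|H(j1)| = |40 + j8| / |36 + j2| = 40.792 / 36.056 ≈ 1.131.
In decibels: 20·log₁₀(1.131) ≈ 1.07 dB.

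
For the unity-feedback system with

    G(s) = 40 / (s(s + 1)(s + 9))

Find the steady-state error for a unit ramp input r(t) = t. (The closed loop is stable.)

e_ss = 0.2250

G(s) has one pole at the origin.
This is a Type 1 system. Kv = lim_{s→0} s·G(s) = 40/9.
e_ss = 1/Kv = 1/(40/9) = 9/40 ≈ 0.2250.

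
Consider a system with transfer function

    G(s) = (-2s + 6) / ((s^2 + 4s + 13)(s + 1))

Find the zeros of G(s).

Set the numerator to zero: -2s + 6 = 0, i.e. -2·(s - 3) = 0.
So s = 3.

s = 3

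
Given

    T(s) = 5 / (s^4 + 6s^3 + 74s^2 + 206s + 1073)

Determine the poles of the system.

The poles are the roots of the denominator s^4 + 6s^3 + 74s^2 + 206s + 1073 = 0.
No real roots exist; factor into two real quadratics: (s^2 + 4s + 29)(s^2 + 2s + 37) = 0.
Each quadratic gives a conjugate pair via the quadratic formula.

s = -2 + 5j, -2 - 5j, -1 + 6j, -1 - 6j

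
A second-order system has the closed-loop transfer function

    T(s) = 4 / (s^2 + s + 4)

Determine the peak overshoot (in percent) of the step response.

%OS ≈ 44.4%

Comparing s^2 + s + 4 to s^2 + 2ζωₙs + ωₙ²: ωₙ = 2 rad/s and ζ = 1/(2·2) = 0.25.
%OS = 100·exp(−πζ/√(1−ζ²)) = 100·exp(−π·0.25/√(1−0.25²)) ≈ 44.4%.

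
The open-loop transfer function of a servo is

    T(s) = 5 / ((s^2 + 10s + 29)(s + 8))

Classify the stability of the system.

The poles can be read from the denominator factors: s = -5 + 2j, -5 - 2j, -8.
Since all poles lie strictly in the left half-plane, the system is stable.

stable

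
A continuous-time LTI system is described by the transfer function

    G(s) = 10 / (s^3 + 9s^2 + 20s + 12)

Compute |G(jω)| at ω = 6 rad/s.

|G(j6)| ≈ 0.03063

Substitute s = j6: numerator = 10, denominator = -312 - j96.
|G(j6)| = |10| / |-312 - j96| = 10 / 326.44 ≈ 0.03063.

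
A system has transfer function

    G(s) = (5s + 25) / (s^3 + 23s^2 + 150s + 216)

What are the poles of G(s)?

s = -12, -9, -2

The poles are the roots of the denominator s^3 + 23s^2 + 150s + 216 = 0.
Trying s = -12: the polynomial evaluates to 0, so (s + 12) is a factor.
Dividing out leaves s^2 + 11s + 18 = 0.
Factoring the quadratic: (s + 9)(s + 2) = 0.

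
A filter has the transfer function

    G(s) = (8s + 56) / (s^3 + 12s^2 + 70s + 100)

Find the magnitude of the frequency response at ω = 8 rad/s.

|G(j8)| ≈ 0.1270

Substitute s = j8: numerator = 56 + j64, denominator = -668 + j48.
|G(j8)| = |56 + j64| / |-668 + j48| = 85.041 / 669.72 ≈ 0.1270.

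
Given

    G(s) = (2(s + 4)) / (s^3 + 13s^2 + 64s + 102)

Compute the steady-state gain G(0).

G(0) = 4/51 ≈ 0.07843

Set s = 0: G(0) = (8) / (102) = 4/51.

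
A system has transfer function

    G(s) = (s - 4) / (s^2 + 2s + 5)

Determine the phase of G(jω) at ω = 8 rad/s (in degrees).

∠G(j8) ≈ -48.26°

At s = j8: numerator = -4 + j8, denominator = -59 + j16.
∠G = ∠num − ∠den = 116.57° − (164.83°) = -48.26°.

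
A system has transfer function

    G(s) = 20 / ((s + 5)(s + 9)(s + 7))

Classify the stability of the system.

The poles can be read from the denominator factors: s = -5, -9, -7.
Since all poles lie strictly in the left half-plane, the system is stable.

stable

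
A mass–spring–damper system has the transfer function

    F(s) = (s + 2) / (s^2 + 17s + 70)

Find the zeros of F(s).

Set the numerator to zero: s + 2 = 0.
So s = -2.

s = -2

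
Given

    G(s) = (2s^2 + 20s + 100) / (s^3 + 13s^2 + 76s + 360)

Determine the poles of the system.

The poles are the roots of the denominator s^3 + 13s^2 + 76s + 360 = 0.
Trying s = -9: the polynomial evaluates to 0, so (s + 9) is a factor.
Dividing out leaves s^2 + 4s + 40 = 0.
The quadratic formula then gives s = -2 ± 6j.

s = -2 + 6j, -2 - 6j, -9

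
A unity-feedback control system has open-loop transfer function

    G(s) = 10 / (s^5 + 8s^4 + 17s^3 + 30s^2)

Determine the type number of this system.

The denominator has 2 factors of s at the origin (free integrators), so this is a Type 2 system.

Type 2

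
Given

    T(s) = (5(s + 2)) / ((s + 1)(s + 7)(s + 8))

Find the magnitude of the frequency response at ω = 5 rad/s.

Substitute s = j5: numerator = 10 + j25, denominator = -344 + j230.
|T(j5)| = |10 + j25| / |-344 + j230| = 26.926 / 413.81 ≈ 0.06507.

|T(j5)| ≈ 0.06507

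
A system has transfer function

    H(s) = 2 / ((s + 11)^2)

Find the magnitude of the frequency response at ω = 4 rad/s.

|H(j4)| ≈ 0.01460

Substitute s = j4: numerator = 2, denominator = 105 + j88.
|H(j4)| = |2| / |105 + j88| = 2 / 137 ≈ 0.01460.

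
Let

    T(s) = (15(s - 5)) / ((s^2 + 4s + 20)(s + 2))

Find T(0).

At s = 0 each factor (s + a) contributes a and each (s^2 + bs + c) contributes c.
T(0) = 15·(-5) / ((20) · (2)) = -75/40 = -15/8.

T(0) = -15/8 ≈ -1.875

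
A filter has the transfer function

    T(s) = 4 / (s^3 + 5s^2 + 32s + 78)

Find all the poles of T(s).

s = -3, -1 ± 5j

The poles are the roots of the denominator s^3 + 5s^2 + 32s + 78 = 0.
Trying s = -3: the polynomial evaluates to 0, so (s + 3) is a factor.
Dividing out leaves s^2 + 2s + 26 = 0.
The quadratic formula then gives s = -1 ± 5j.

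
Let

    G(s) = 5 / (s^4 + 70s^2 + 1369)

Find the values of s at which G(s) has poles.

The poles are the roots of the denominator s^4 + 70s^2 + 1369 = 0.
No real roots exist; factor into two real quadratics: (s^2 - 2s + 37)(s^2 + 2s + 37) = 0.
Each quadratic gives a conjugate pair via the quadratic formula.

s = 1 + 6j, 1 - 6j, -1 + 6j, -1 - 6j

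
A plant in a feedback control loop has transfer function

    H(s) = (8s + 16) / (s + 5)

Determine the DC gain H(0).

Set s = 0: H(0) = (16) / (5) = 16/5.

H(0) = 16/5 ≈ 3.200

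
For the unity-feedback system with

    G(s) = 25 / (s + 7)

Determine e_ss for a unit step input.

e_ss = 0.2188

G(s) has no poles at the origin.
This is a Type 0 system. Kp = lim_{s→0} G(s) = 25/7.
e_ss = 1/(1 + Kp) = 1/(1 + 25/7) = 7/32 ≈ 0.2188.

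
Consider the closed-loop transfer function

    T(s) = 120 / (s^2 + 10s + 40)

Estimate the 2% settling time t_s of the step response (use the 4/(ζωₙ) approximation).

Comparing s^2 + 10s + 40 to s^2 + 2ζωₙs + ωₙ²: ωₙ = √40 ≈ 6.325 rad/s and ζ = 10/(2·√40) ≈ 0.7906.
ζωₙ = 10/2 = 5, so t_s ≈ 4/(ζωₙ) = 4/5 = 0.8000 s.

t_s ≈ 0.8000 s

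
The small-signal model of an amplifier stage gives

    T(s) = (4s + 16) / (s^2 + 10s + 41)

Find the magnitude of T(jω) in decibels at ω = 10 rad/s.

Substitute s = j10: numerator = 16 + j40, denominator = -59 + j100.
|T(j10)| = |16 + j40| / |-59 + j100| = 43.081 / 116.11 ≈ 0.3710.
In decibels: 20·log₁₀(0.3710) ≈ -8.61 dB.

|T(j10)|_dB ≈ -8.61 dB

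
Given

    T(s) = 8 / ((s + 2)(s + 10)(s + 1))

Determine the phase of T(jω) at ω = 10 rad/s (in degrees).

∠T(j10) ≈ 152.0°

At s = j10: numerator = 8, denominator = -1280 - j680.
∠T = ∠num − ∠den = 0° − (-152.02°) = 152.0°.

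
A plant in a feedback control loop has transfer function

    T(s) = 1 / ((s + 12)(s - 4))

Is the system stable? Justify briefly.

The poles can be read from the denominator factors: s = -12, 4.
Since the pole(s) at s = 4 lie in the right half-plane, the system is unstable.

unstable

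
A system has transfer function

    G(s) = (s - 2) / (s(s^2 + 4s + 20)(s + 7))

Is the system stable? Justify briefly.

The poles can be read from the denominator factors: s = 0, -2 ± 4j, -7.
Since the simple pole(s) at s = 0 lie on the jω-axis with none in the right half-plane, the system is marginally stable.

marginally stable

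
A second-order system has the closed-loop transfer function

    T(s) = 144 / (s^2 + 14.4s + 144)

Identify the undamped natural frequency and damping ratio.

Compare the denominator to the standard form s^2 + 2ζωₙs + ωₙ².
ωₙ² = 144, so ωₙ = 12 rad/s.
2ζωₙ = 14.4, so ζ = 14.4/(2·12) = 0.6.

ωₙ = 12 rad/s, ζ = 0.6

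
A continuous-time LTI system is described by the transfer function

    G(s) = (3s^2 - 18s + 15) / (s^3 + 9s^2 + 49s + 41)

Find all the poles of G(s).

The poles are the roots of the denominator s^3 + 9s^2 + 49s + 41 = 0.
Trying s = -1: the polynomial evaluates to 0, so (s + 1) is a factor.
Dividing out leaves s^2 + 8s + 41 = 0.
The quadratic formula then gives s = -4 ± 5j.

s = -4 + 5j, -4 - 5j, -1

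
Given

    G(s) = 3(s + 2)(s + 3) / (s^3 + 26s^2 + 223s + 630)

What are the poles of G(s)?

The poles are the roots of the denominator s^3 + 26s^2 + 223s + 630 = 0.
Trying s = -9: the polynomial evaluates to 0, so (s + 9) is a factor.
Dividing out leaves s^2 + 17s + 70 = 0.
Factoring the quadratic: (s + 7)(s + 10) = 0.

s = -9, -7, -10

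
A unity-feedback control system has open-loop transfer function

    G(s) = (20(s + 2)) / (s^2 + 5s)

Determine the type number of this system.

Type 1

The denominator has 1 factor of s at the origin (free integrator), so this is a Type 1 system.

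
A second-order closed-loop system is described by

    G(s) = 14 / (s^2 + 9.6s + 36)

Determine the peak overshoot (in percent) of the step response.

Comparing s^2 + 9.6s + 36 to s^2 + 2ζωₙs + ωₙ²: ωₙ = 6 rad/s and ζ = 9.6/(2·6) = 0.8.
%OS = 100·exp(−πζ/√(1−ζ²)) = 100·exp(−π·0.8/√(1−0.8²)) ≈ 1.52%.

%OS ≈ 1.52%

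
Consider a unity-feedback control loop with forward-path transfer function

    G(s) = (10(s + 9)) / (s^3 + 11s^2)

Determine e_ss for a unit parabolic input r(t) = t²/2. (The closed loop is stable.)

e_ss = 0.1222

G(s) has 2 poles at the origin.
This is a Type 2 system. Ka = lim_{s→0} s^2·G(s) = 90/11.
e_ss = 1/Ka = 1/(90/11) = 11/90 ≈ 0.1222.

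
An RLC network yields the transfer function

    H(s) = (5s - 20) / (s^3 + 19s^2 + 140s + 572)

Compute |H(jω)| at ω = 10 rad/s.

Substitute s = j10: numerator = -20 + j50, denominator = -1328 + j400.
|H(j10)| = |-20 + j50| / |-1328 + j400| = 53.852 / 1386.9 ≈ 0.03883.

|H(j10)| ≈ 0.03883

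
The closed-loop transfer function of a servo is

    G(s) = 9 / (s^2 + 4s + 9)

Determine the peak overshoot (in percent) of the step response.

%OS ≈ 6.02%

Comparing s^2 + 4s + 9 to s^2 + 2ζωₙs + ωₙ²: ωₙ = 3 rad/s and ζ = 4/(2·3) ≈ 0.6667.
%OS = 100·exp(−πζ/√(1−ζ²)) = 100·exp(−π·0.6667/√(1−0.6667²)) ≈ 6.02%.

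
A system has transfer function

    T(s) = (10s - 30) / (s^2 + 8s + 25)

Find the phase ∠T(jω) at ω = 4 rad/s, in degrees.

∠T(j4) ≈ 52.58°

At s = j4: numerator = -30 + j40, denominator = 9 + j32.
∠T = ∠num − ∠den = 126.87° − (74.291°) = 52.58°.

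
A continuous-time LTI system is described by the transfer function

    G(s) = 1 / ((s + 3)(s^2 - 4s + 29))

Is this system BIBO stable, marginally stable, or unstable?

The poles can be read from the denominator factors: s = -3, 2 + 5j, 2 - 5j.
Since the pole(s) at s = 2 ± 5j lie in the right half-plane, the system is unstable.

unstable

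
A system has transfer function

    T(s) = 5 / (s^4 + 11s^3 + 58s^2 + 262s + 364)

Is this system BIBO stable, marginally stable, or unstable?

stable

The denominator s^4 + 11s^3 + 58s^2 + 262s + 364 factors as (s^2 + 2s + 26)(s + 2)(s + 7), giving poles at s = -1 ± 5j, -2, -7.
Since all poles lie strictly in the left half-plane, the system is stable.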